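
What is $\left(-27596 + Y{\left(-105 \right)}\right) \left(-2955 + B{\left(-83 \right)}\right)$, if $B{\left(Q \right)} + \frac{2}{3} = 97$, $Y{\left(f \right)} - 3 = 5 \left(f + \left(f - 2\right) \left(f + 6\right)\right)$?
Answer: $- \frac{213087872}{3} \approx -7.1029 \cdot 10^{7}$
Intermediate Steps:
$Y{\left(f \right)} = 3 + 5 f + 5 \left(-2 + f\right) \left(6 + f\right)$ ($Y{\left(f \right)} = 3 + 5 \left(f + \left(f - 2\right) \left(f + 6\right)\right) = 3 + 5 \left(f + \left(-2 + f\right) \left(6 + f\right)\right) = 3 + \left(5 f + 5 \left(-2 + f\right) \left(6 + f\right)\right) = 3 + 5 f + 5 \left(-2 + f\right) \left(6 + f\right)$)
$B{\left(Q \right)} = \frac{289}{3}$ ($B{\left(Q \right)} = - \frac{2}{3} + 97 = \frac{289}{3}$)
$\left(-27596 + Y{\left(-105 \right)}\right) \left(-2955 + B{\left(-83 \right)}\right) = \left(-27596 + \left(-57 + 5 \left(-105\right)^{2} + 25 \left(-105\right)\right)\right) \left(-2955 + \frac{289}{3}\right) = \left(-27596 - -52443\right) \left(- \frac{8576}{3}\right) = \left(-27596 + 52443\right) \left(- \frac{8576}{3}\right) = 24847 \left(- \frac{8576}{3}\right) = - \frac{213087872}{3}$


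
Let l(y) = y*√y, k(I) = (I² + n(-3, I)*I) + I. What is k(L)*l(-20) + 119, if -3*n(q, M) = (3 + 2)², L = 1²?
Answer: 119 + 760*I*√5/3 ≈ 119.0 + 566.47*I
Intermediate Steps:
L = 1
n(q, M) = -25/3 (n(q, M) = -(3 + 2)²/3 = -⅓*5² = -⅓*25 = -25/3)
k(I) = I² - 22*I/3 (k(I) = (I² - 25*I/3) + I = I² - 22*I/3)
l(y) = y^(3/2)
k(L)*l(-20) + 119 = ((⅓)*1*(-22 + 3*1))*(-20)^(3/2) + 119 = ((⅓)*1*(-22 + 3))*(-40*I*√5) + 119 = ((⅓)*1*(-19))*(-40*I*√5) + 119 = -(-760)*I*√5/3 + 119 = 760*I*√5/3 + 119 = 119 + 760*I*√5/3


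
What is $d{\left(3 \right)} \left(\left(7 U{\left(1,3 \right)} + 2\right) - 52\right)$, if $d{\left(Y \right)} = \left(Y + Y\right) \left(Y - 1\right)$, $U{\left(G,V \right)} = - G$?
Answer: $-684$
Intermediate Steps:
$d{\left(Y \right)} = 2 Y \left(-1 + Y\right)$
$d{\left(3 \right)} \left(\left(7 U{\left(1,3 \right)} + 2\right) - 52\right) = 2 \cdot 3 \left(-1 + 3\right) \left(\left(7 \left(\left(-1\right) 1\right) + 2\right) - 52\right) = 2 \cdot 3 \cdot 2 \left(\left(7 \left(-1\right) + 2\right) - 52\right) = 12 \left(\left(-7 + 2\right) - 52\right) = 12 \left(-5 - 52\right) = 12 \left(-57\right) = -684$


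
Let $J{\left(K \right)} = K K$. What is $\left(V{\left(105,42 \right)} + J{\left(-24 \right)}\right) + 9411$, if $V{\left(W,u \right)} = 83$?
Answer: $10070$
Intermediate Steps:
$J{\left(K \right)} = K^{2}$
$\left(V{\left(105,42 \right)} + J{\left(-24 \right)}\right) + 9411 = \left(83 + \left(-24\right)^{2}\right) + 9411 = \left(83 + 576\right) + 9411 = 659 + 9411 = 10070$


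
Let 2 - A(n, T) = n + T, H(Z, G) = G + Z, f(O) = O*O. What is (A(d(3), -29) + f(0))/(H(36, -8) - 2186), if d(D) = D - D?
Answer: -31/2158 ≈ -0.014365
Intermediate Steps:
f(O) = O²
d(D) = 0
A(n, T) = 2 - T - n (A(n, T) = 2 - (n + T) = 2 - (T + n) = 2 + (-T - n) = 2 - T - n)
(A(d(3), -29) + f(0))/(H(36, -8) - 2186) = ((2 - 1*(-29) - 1*0) + 0²)/((-8 + 36) - 2186) = ((2 + 29 + 0) + 0)/(28 - 2186) = (31 + 0)/(-2158) = 31*(-1/2158) = -31/2158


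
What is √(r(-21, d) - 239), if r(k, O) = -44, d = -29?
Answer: I*√283 ≈ 16.823*I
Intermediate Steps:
√(r(-21, d) - 239) = √(-44 - 239) = √(-283) = I*√283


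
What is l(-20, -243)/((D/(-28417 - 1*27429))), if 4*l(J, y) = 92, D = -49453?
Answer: 1284458/49453 ≈ 25.973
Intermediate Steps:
l(J, y) = 23 (l(J, y) = (¼)*92 = 23)
l(-20, -243)/((D/(-28417 - 1*27429))) = 23/((-49453/(-28417 - 1*27429))) = 23/((-49453/(-28417 - 27429))) = 23/((-49453/(-55846))) = 23/((-49453*(-1/55846))) = 23/(49453/55846) = 23*(55846/49453) = 1284458/49453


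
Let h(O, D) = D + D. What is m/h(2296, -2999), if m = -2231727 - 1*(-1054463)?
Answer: 588632/2999 ≈ 196.28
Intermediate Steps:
m = -1177264 (m = -2231727 + 1054463 = -1177264)
h(O, D) = 2*D
m/h(2296, -2999) = -1177264/(2*(-2999)) = -1177264/(-5998) = -1177264*(-1/5998) = 588632/2999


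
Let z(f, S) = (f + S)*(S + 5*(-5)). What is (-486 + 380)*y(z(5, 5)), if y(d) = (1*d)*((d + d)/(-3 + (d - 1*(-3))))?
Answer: 42400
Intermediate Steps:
z(f, S) = (-25 + S)*(S + f) (z(f, S) = (S + f)*(S - 25) = (S + f)*(-25 + S) = (-25 + S)*(S + f))
y(d) = 2*d (y(d) = d*((2*d)/(-3 + (d + 3))) = d*((2*d)/(-3 + (3 + d))) = d*((2*d)/d) = d*2 = 2*d)
(-486 + 380)*y(z(5, 5)) = (-486 + 380)*(2*(5**2 - 25*5 - 25*5 + 5*5)) = -212*(25 - 125 - 125 + 25) = -212*(-200) = -106*(-400) = 42400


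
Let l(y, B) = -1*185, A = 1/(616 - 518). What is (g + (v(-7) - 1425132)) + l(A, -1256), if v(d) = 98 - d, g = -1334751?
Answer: -2759963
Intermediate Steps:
A = 1/98 ≈ 0.010204
l(y, B) = -185
(g + (v(-7) - 1425132)) + l(A, -1256) = (-1334751 + ((98 - 1*(-7)) - 1425132)) - 185 = (-1334751 + ((98 + 7) - 1425132)) - 185 = (-1334751 + (105 - 1425132)) - 185 = (-1334751 - 1425027) - 185 = -2759778 - 185 = -2759963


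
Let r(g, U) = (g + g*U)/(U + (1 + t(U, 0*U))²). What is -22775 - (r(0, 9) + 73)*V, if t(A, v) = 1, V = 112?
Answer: -30951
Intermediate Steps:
r(g, U) = (g + U*g)/(4 + U) (r(g, U) = (g + g*U)/(U + (1 + 1)²) = (g + U*g)/(U + 2²) = (g + U*g)/(U + 4) = (g + U*g)/(4 + U))
-22775 - (r(0, 9) + 73)*V = -22775 - (0*(1 + 9)/(4 + 9) + 73)*112 = -22775 - (0*10/13 + 73)*112 = -22775 - (0*(1/13)*10 + 73)*112 = -22775 - (0 + 73)*112 = -22775 - 73*112 = -22775 - 1*8176 = -22775 - 8176 = -30951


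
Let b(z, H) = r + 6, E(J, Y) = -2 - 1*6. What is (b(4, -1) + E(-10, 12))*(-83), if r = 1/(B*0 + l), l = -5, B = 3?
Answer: 913/5 ≈ 182.60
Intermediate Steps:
E(J, Y) = -8 (E(J, Y) = -2 - 6 = -8)
r = -⅕ (r = 1/(3*0 - 5) = 1/(0 - 5) = 1/(-5) = -⅕ ≈ -0.20000)
b(z, H) = 29/5 (b(z, H) = -⅕ + 6 = 29/5)
(b(4, -1) + E(-10, 12))*(-83) = (29/5 - 8)*(-83) = -11/5*(-83) = 913/5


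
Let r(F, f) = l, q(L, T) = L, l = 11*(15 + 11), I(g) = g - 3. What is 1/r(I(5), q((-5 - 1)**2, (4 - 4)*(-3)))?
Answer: 1/286 ≈ 0.0034965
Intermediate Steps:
I(g) = -3 + g
l = 286 (l = 11*26 = 286)
r(F, f) = 286
1/r(I(5), q((-5 - 1)**2, (4 - 4)*(-3))) = 1/286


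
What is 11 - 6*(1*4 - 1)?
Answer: -7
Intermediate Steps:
11 - 6*(1*4 - 1) = 11 - 6*(4 - 1) = 11 - 6*3 = 11 - 18 = -7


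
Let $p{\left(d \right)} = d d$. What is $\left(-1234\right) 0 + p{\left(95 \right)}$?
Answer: $9025$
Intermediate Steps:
$p{\left(d \right)} = d^{2}$
$\left(-1234\right) 0 + p{\left(95 \right)} = \left(-1234\right) 0 + 95^{2} = 0 + 9025 = 9025$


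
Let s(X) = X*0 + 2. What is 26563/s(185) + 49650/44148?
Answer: 48866776/3679 ≈ 13283.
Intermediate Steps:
s(X) = 2 (s(X) = 0 + 2 = 2)
26563/s(185) + 49650/44148 = 26563/2 + 49650/44148 = 26563*(½) + 49650*(1/44148) = 26563/2 + 8275/7358 = 48866776/3679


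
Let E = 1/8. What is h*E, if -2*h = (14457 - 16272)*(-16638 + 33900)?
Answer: 15665265/8 ≈ 1.9582e+6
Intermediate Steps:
h = 15665265 (h = -(14457 - 16272)*(-16638 + 33900)/2 = -(-1815)*17262/2 = -1/2*(-31330530) = 15665265)
E = 1/8 ≈ 0.12500
h*E = 15665265*(1/8) = 15665265/8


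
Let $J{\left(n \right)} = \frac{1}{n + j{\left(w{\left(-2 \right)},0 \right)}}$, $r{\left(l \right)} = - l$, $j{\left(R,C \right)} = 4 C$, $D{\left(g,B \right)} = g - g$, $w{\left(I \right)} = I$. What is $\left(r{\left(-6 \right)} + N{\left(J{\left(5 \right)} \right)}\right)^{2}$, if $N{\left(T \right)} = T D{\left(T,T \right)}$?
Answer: $36$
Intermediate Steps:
$D{\left(g,B \right)} = 0$
$J{\left(n \right)} = \frac{1}{n}$ ($J{\left(n \right)} = \frac{1}{n + 4 \cdot 0} = \frac{1}{n + 0} = \frac{1}{n}$)
$N{\left(T \right)} = 0$ ($N{\left(T \right)} = T 0 = 0$)
$\left(r{\left(-6 \right)} + N{\left(J{\left(5 \right)} \right)}\right)^{2} = \left(\left(-1\right) \left(-6\right) + 0\right)^{2} = \left(6 + 0\right)^{2} = 6^{2} = 36$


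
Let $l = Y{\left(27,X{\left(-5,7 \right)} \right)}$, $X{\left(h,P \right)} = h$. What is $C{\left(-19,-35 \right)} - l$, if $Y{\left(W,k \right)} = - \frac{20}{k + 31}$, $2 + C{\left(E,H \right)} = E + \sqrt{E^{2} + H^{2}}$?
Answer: $- \frac{263}{13} + \sqrt{1586} \approx 19.594$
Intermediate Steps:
$C{\left(E,H \right)} = -2 + E + \sqrt{E^{2} + H^{2}}$ ($C{\left(E,H \right)} = -2 + \left(E + \sqrt{E^{2} + H^{2}}\right) = -2 + E + \sqrt{E^{2} + H^{2}}$)
$Y{\left(W,k \right)} = - \frac{20}{31 + k}$
$l = - \frac{10}{13}$ ($l = - \frac{20}{31 - 5} = - \frac{20}{26} = \left(-20\right) \frac{1}{26} = - \frac{10}{13} \approx -0.76923$)
$C{\left(-19,-35 \right)} - l = \left(-2 - 19 + \sqrt{\left(-19\right)^{2} + \left(-35\right)^{2}}\right) - - \frac{10}{13} = \left(-2 - 19 + \sqrt{361 + 1225}\right) + \frac{10}{13} = \left(-2 - 19 + \sqrt{1586}\right) + \frac{10}{13} = \left(-21 + \sqrt{1586}\right) + \frac{10}{13} = - \frac{263}{13} + \sqrt{1586}$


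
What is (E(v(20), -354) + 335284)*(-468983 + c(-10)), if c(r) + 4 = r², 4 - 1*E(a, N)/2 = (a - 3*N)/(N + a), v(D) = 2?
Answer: -3458771682059/22 ≈ -1.5722e+11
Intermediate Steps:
E(a, N) = 8 - 2*(a - 3*N)/(N + a)
c(r) = -4 + r²
(E(v(20), -354) + 335284)*(-468983 + c(-10)) = (2*(3*2 + 7*(-354))/(-354 + 2) + 335284)*(-468983 + (-4 + (-10)²)) = (2*(6 - 2478)/(-352) + 335284)*(-468983 + (-4 + 100)) = (2*(-1/352)*(-2472) + 335284)*(-468983 + 96) = (309/22 + 335284)*(-468887) = (7376557/22)*(-468887) = -3458771682059/22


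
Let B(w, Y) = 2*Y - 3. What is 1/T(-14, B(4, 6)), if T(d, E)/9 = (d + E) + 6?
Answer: 1/9 ≈ 0.11111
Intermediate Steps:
B(w, Y) = -3 + 2*Y
T(d, E) = 54 + 9*E + 9*d (T(d, E) = 9*((d + E) + 6) = 9*((E + d) + 6) = 9*(6 + E + d) = 54 + 9*E + 9*d)
1/T(-14, B(4, 6)) = 1/(54 + 9*(-3 + 2*6) + 9*(-14)) = 1/(54 + 9*(-3 + 12) - 126) = 1/(54 + 9*9 - 126) = 1/(54 + 81 - 126) = 1/9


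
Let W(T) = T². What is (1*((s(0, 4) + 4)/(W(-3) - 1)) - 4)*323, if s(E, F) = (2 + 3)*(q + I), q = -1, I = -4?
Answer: -17119/8 ≈ -2139.9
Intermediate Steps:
s(E, F) = -25 (s(E, F) = (2 + 3)*(-1 - 4) = 5*(-5) = -25)
(1*((s(0, 4) + 4)/(W(-3) - 1)) - 4)*323 = (1*((-25 + 4)/((-3)² - 1)) - 4)*323 = (1*(-21/(9 - 1)) - 4)*323 = (1*(-21/8) - 4)*323 = (-21/8 - 4)*323 = -53/8*323 = -17119/8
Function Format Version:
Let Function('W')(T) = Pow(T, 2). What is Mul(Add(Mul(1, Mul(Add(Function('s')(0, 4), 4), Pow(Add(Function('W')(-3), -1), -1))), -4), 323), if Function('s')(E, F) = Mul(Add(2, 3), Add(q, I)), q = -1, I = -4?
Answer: Rational(-17119, 8) ≈ -2139.9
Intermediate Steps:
Function('s')(E, F) = -25 (Function('s')(E, F) = Mul(Add(2, 3), Add(-1, -4)) = Mul(5, -5) = -25)
Mul(Add(Mul(1, Mul(Add(Function('s')(0, 4), 4), Pow(Add(Function('W')(-3), -1), -1))), -4), 323) = Mul(Add(Mul(1, Mul(Add(-25, 4), Pow(Add(Pow(-3, 2), -1), -1))), -4), 323) = Mul(Add(Mul(1, Mul(-21, Pow(Add(9, -1), -1))), -4), 323) = Mul(Add(Mul(1, Mul(-21, Pow(8, -1))), -4), 323) = Mul(Add(Mul(1, Mul(-21, Rational(1, 8))), -4), 323) = Mul(Add(Mul(1, Rational(-21, 8)), -4), 323) = Mul(Add(Rational(-21, 8), -4), 323) = Mul(Rational(-53, 8), 323) = Rational(-17119, 8)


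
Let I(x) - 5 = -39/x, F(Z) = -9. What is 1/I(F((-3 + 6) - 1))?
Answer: 3/28 ≈ 0.10714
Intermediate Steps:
I(x) = 5 - 39/x
1/I(F((-3 + 6) - 1)) = 1/(5 - 39/(-9)) = 1/(5 - 39*(-⅑)) = 1/(5 + 13/3) = 1/(28/3) = 3/28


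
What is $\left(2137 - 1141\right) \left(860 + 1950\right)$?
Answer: $2798760$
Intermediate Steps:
$\left(2137 - 1141\right) \left(860 + 1950\right) = 996 \cdot 2810 = 2798760$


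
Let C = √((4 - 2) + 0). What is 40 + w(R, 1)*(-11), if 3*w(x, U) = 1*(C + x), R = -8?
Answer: 208/3 - 11*√2/3 ≈ 64.148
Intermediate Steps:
C = √2 (C = √(2 + 0) = √2 ≈ 1.4142)
w(x, U) = x/3 + √2/3 (w(x, U) = (1*(√2 + x))/3 = (1*(x + √2))/3 = (x + √2)/3 = x/3 + √2/3)
40 + w(R, 1)*(-11) = 40 + ((⅓)*(-8) + √2/3)*(-11) = 40 + (-8/3 + √2/3)*(-11) = 40 + (88/3 - 11*√2/3) = 208/3 - 11*√2/3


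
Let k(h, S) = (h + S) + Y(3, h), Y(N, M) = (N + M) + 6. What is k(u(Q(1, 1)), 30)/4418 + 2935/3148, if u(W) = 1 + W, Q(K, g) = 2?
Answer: 6554245/6953932 ≈ 0.94252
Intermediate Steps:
Y(N, M) = 6 + M + N (Y(N, M) = (M + N) + 6 = 6 + M + N)
k(h, S) = 9 + S + 2*h (k(h, S) = (h + S) + (6 + h + 3) = (S + h) + (9 + h) = 9 + S + 2*h)
k(u(Q(1, 1)), 30)/4418 + 2935/3148 = (9 + 30 + 2*(1 + 2))/4418 + 2935/3148 = (9 + 30 + 2*3)*(1/4418) + 2935*(1/3148) = (9 + 30 + 6)*(1/4418) + 2935/3148 = 45*(1/4418) + 2935/3148 = 45/4418 + 2935/3148 = 6554245/6953932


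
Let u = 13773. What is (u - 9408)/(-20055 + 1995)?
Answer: -291/1204 ≈ -0.24169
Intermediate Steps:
(u - 9408)/(-20055 + 1995) = (13773 - 9408)/(-20055 + 1995) = 4365/(-18060) = 4365*(-1/18060) = -291/1204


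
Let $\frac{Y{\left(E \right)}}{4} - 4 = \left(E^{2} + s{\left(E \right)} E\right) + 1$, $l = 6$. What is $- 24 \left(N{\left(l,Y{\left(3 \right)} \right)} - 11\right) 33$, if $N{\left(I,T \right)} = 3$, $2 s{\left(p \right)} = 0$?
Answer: $6336$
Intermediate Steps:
$s{\left(p \right)} = 0$ ($s{\left(p \right)} = \frac{1}{2} \cdot 0 = 0$)
$Y{\left(E \right)} = 20 + 4 E^{2}$ ($Y{\left(E \right)} = 16 + 4 \left(\left(E^{2} + 0 E\right) + 1\right) = 16 + 4 \left(\left(E^{2} + 0\right) + 1\right) = 16 + 4 \left(E^{2} + 1\right) = 16 + 4 \left(1 + E^{2}\right) = 16 + \left(4 + 4 E^{2}\right) = 20 + 4 E^{2}$)
$- 24 \left(N{\left(l,Y{\left(3 \right)} \right)} - 11\right) 33 = - 24 \left(3 - 11\right) 33 = \left(-24\right) \left(-8\right) 33 = 192 \cdot 33 = 6336$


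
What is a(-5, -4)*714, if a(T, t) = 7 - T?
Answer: 8568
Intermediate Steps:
a(-5, -4)*714 = (7 - 1*(-5))*714 = (7 + 5)*714 = 12*714 = 8568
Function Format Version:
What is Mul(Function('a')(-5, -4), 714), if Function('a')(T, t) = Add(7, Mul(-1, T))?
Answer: 8568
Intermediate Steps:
Mul(Function('a')(-5, -4), 714) = Mul(Add(7, Mul(-1, -5)), 714) = Mul(Add(7, 5), 714) = Mul(12, 714) = 8568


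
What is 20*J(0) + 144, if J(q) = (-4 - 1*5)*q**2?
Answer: 144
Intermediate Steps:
J(q) = -9*q**2 (J(q) = (-4 - 5)*q**2 = -9*q**2)
20*J(0) + 144 = 20*(-9*0**2) + 144 = 20*(-9*0) + 144 = 20*0 + 144 = 0 + 144 = 144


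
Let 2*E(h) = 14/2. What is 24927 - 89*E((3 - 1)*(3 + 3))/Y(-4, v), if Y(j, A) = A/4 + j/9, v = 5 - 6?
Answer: 634389/25 ≈ 25376.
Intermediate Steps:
v = -1
Y(j, A) = A/4 + j/9 (Y(j, A) = A*(¼) + j*(⅑) = A/4 + j/9)
E(h) = 7/2 (E(h) = (14/2)/2 = (14*(½))/2 = (½)*7 = 7/2)
24927 - 89*E((3 - 1)*(3 + 3))/Y(-4, v) = 24927 - 89*7/(2*((¼)*(-1) + (⅑)*(-4))) = 24927 - 89*7/(2*(-¼ - 4/9)) = 24927 - 89*7/(2*(-25/36)) = 24927 - 89*(7/2)*(-36/25) = 24927 - 89*(-126)/25 = 24927 - 1*(-11214/25) = 24927 + 11214/25 = 634389/25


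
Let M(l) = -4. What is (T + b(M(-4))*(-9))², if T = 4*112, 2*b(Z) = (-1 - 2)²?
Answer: 664225/4 ≈ 1.6606e+5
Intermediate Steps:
b(Z) = 9/2 (b(Z) = (-1 - 2)²/2 = (½)*(-3)² = (½)*9 = 9/2)
T = 448
(T + b(M(-4))*(-9))² = (448 + (9/2)*(-9))² = (448 - 81/2)² = (815/2)² = 664225/4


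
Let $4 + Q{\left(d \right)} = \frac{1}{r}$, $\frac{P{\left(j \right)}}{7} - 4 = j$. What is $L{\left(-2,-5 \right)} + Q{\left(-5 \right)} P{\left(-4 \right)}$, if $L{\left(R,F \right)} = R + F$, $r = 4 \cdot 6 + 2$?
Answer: $-7$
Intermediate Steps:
$r = 26$ ($r = 24 + 2 = 26$)
$P{\left(j \right)} = 28 + 7 j$
$Q{\left(d \right)} = - \frac{103}{26}$ ($Q{\left(d \right)} = -4 + \frac{1}{26} = - \frac{103}{26}$)
$L{\left(R,F \right)} = F + R$
$L{\left(-2,-5 \right)} + Q{\left(-5 \right)} P{\left(-4 \right)} = \left(-5 - 2\right) - \frac{103 \left(28 + 7 \left(-4\right)\right)}{26} = -7 - \frac{103 \left(28 - 28\right)}{26} = -7 - 0 = -7 + 0 = -7$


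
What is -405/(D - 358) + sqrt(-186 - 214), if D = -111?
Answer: 405/469 + 20*I ≈ 0.86354 + 20.0*I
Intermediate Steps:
-405/(D - 358) + sqrt(-186 - 214) = -405/(-111 - 358) + sqrt(-186 - 214) = -405/(-469) + sqrt(-400) = -1/469*(-405) + 20*I = 405/469 + 20*I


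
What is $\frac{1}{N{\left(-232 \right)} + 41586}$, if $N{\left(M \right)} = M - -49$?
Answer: $\frac{1}{41403} \approx 2.4153 \cdot 10^{-5}$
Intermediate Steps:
$N{\left(M \right)} = 49 + M$ ($N{\left(M \right)} = M + 49 = 49 + M$)
$\frac{1}{N{\left(-232 \right)} + 41586} = \frac{1}{\left(49 - 232\right) + 41586} = \frac{1}{-183 + 41586} = \frac{1}{41403}$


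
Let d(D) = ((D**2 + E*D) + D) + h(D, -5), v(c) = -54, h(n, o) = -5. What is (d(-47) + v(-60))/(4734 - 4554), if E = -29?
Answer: 1733/90 ≈ 19.256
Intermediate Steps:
d(D) = -5 + D**2 - 28*D (d(D) = ((D**2 - 29*D) + D) - 5 = (D**2 - 28*D) - 5 = -5 + D**2 - 28*D)
(d(-47) + v(-60))/(4734 - 4554) = ((-5 + (-47)**2 - 28*(-47)) - 54)/(4734 - 4554) = ((-5 + 2209 + 1316) - 54)/180 = (3520 - 54)*(1/180) = 3466*(1/180) = 1733/90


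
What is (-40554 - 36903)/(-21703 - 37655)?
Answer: 25819/19786 ≈ 1.3049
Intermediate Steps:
(-40554 - 36903)/(-21703 - 37655) = -77457/(-59358) = -77457*(-1/59358) = 25819/19786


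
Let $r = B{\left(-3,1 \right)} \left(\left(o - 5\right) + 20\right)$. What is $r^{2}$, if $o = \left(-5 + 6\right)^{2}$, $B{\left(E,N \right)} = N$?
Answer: $256$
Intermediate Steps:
$o = 1$ ($o = 1^{2} = 1$)
$r = 16$ ($r = 1 \left(\left(1 - 5\right) + 20\right) = 1 \left(-4 + 20\right) = 1 \cdot 16 = 16$)
$r^{2} = 16^{2} = 256$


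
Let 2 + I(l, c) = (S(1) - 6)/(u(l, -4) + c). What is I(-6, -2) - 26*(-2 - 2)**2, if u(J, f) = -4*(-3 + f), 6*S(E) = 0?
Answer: -5437/13 ≈ -418.23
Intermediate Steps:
S(E) = 0 (S(E) = (1/6)*0 = 0)
u(J, f) = 12 - 4*f
I(l, c) = -2 - 6/(28 + c) (I(l, c) = -2 + (0 - 6)/((12 - 4*(-4)) + c) = -2 - 6/((12 + 16) + c) = -2 - 6/(28 + c))
I(-6, -2) - 26*(-2 - 2)**2 = 2*(-31 - 1*(-2))/(28 - 2) - 26*(-2 - 2)**2 = 2*(-31 + 2)/26 - 26*(-4)**2 = 2*(1/26)*(-29) - 26*16 = -29/13 - 416 = -5437/13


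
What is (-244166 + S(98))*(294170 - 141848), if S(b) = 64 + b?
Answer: -37167177288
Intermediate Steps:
(-244166 + S(98))*(294170 - 141848) = (-244166 + (64 + 98))*(294170 - 141848) = (-244166 + 162)*152322 = -244004*152322 = -37167177288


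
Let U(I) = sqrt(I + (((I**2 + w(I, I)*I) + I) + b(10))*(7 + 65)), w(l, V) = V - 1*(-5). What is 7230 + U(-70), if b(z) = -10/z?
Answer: 7230 + sqrt(675218) ≈ 8051.7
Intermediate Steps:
w(l, V) = 5 + V (w(l, V) = V + 5 = 5 + V)
U(I) = sqrt(-72 + 72*I**2 + 73*I + 72*I*(5 + I)) (U(I) = sqrt(I + (((I**2 + (5 + I)*I) + I) - 10/10)*(7 + 65)) = sqrt(I + (((I**2 + I*(5 + I)) + I) - 10*1/10)*72) = sqrt(I + ((I + I**2 + I*(5 + I)) - 1)*72) = sqrt(I + (-1 + I + I**2 + I*(5 + I))*72) = sqrt(I + (-72 + 72*I + 72*I**2 + 72*I*(5 + I))) = sqrt(-72 + 72*I**2 + 73*I + 72*I*(5 + I)))
7230 + U(-70) = 7230 + sqrt(-72 + 144*(-70)**2 + 433*(-70)) = 7230 + sqrt(-72 + 144*4900 - 30310) = 7230 + sqrt(-72 + 705600 - 30310) = 7230 + sqrt(675218)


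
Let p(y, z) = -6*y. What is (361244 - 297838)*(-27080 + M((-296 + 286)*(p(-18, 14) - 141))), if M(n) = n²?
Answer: 5187878920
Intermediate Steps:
(361244 - 297838)*(-27080 + M((-296 + 286)*(p(-18, 14) - 141))) = (361244 - 297838)*(-27080 + ((-296 + 286)*(-6*(-18) - 141))²) = 63406*(-27080 + (-10*(108 - 141))²) = 63406*(-27080 + (-10*(-33))²) = 63406*(-27080 + 330²) = 63406*(-27080 + 108900) = 63406*81820 = 5187878920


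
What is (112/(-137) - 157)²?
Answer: 467467641/18769 ≈ 24906.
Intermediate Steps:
(112/(-137) - 157)² = (112*(-1/137) - 157)² = (-112/137 - 157)² = (-21621/137)² = 467467641/18769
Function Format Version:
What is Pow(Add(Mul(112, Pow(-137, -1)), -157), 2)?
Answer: Rational(467467641, 18769) ≈ 24906.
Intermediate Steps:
Pow(Add(Mul(112, Pow(-137, -1)), -157), 2) = Pow(Add(Mul(112, Rational(-1, 137)), -157), 2) = Pow(Add(Rational(-112, 137), -157), 2) = Pow(Rational(-21621, 137), 2) = Rational(467467641, 18769)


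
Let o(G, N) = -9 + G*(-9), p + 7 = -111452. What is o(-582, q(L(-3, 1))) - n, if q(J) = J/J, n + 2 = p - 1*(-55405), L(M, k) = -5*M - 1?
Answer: 61285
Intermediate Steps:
p = -111459 (p = -7 - 111452 = -111459)
L(M, k) = -1 - 5*M
n = -56056 (n = -2 + (-111459 - 1*(-55405)) = -2 + (-111459 + 55405) = -2 - 56054 = -56056)
q(J) = 1
o(G, N) = -9 - 9*G
o(-582, q(L(-3, 1))) - n = (-9 - 9*(-582)) - 1*(-56056) = (-9 + 5238) + 56056 = 5229 + 56056 = 61285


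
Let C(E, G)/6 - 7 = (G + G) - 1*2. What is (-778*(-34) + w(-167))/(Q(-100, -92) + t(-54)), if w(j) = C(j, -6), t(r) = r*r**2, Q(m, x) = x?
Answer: -13205/78778 ≈ -0.16762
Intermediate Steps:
C(E, G) = 30 + 12*G (C(E, G) = 42 + 6*((G + G) - 1*2) = 42 + 6*(2*G - 2) = 42 + 6*(-2 + 2*G) = 42 + (-12 + 12*G) = 30 + 12*G)
t(r) = r**3
w(j) = -42 (w(j) = 30 + 12*(-6) = 30 - 72 = -42)
(-778*(-34) + w(-167))/(Q(-100, -92) + t(-54)) = (-778*(-34) - 42)/(-92 + (-54)**3) = (26452 - 42)/(-92 - 157464) = 26410/(-157556) = 26410*(-1/157556) = -13205/78778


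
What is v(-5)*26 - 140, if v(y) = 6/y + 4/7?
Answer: -5472/35 ≈ -156.34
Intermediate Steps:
v(y) = 4/7 + 6/y (v(y) = 6/y + 4*(⅐) = 6/y + 4/7 = 4/7 + 6/y)
v(-5)*26 - 140 = (4/7 + 6/(-5))*26 - 140 = (4/7 + 6*(-⅕))*26 - 140 = (4/7 - 6/5)*26 - 140 = -22/35*26 - 140 = -572/35 - 140 = -5472/35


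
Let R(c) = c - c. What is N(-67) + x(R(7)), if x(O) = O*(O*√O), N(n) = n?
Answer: -67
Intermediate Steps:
R(c) = 0
x(O) = O^(5/2) (x(O) = O*O^(3/2) = O^(5/2))
N(-67) + x(R(7)) = -67 + 0^(5/2) = -67 + 0 = -67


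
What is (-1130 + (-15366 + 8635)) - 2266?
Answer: -10127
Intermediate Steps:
(-1130 + (-15366 + 8635)) - 2266 = (-1130 - 6731) - 2266 = -7861 - 2266 = -10127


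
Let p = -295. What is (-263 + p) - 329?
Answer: -887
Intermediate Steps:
(-263 + p) - 329 = (-263 - 295) - 329 = -558 - 329 = -887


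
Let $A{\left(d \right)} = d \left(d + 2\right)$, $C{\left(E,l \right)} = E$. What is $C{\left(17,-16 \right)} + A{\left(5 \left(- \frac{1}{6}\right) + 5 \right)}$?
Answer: $\frac{1537}{36} \approx 42.694$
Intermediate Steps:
$A{\left(d \right)} = d \left(2 + d\right)$
$C{\left(17,-16 \right)} + A{\left(5 \left(- \frac{1}{6}\right) + 5 \right)} = 17 + \left(5 \left(- \frac{1}{6}\right) + 5\right) \left(2 + \left(5 \left(- \frac{1}{6}\right) + 5\right)\right) = 17 + \left(- \frac{5}{6} + 5\right) \left(2 + \left(- \frac{5}{6} + 5\right)\right) = 17 + \frac{25 \left(2 + \frac{25}{6}\right)}{6} = 17 + \frac{25}{6} \cdot \frac{37}{6} = 17 + \frac{925}{36} = \frac{1537}{36}$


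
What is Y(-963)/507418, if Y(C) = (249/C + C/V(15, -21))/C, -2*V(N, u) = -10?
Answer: 154769/392136436035 ≈ 3.9468e-7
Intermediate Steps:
V(N, u) = 5 (V(N, u) = -1/2*(-10) = 5)
Y(C) = (249/C + C/5)/C
Y(-963)/507418 = (1/5 + 249/(-963)**2)/507418 = (1/5 + 249*(1/927369))*(1/507418) = (1/5 + 83/309123)*(1/507418) = (309538/1545615)*(1/507418) = 154769/392136436035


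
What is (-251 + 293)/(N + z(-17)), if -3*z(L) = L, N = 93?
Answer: 63/148 ≈ 0.42568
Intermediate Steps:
z(L) = -L/3
(-251 + 293)/(N + z(-17)) = (-251 + 293)/(93 - ⅓*(-17)) = 42/(93 + 17/3) = 42/(296/3) = 42*(3/296) = 63/148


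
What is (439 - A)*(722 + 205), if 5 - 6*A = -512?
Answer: 654153/2 ≈ 3.2708e+5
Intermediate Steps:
A = 517/6 (A = 5/6 - 1/6*(-512) = 5/6 + 256/3 = 517/6 ≈ 86.167)
(439 - A)*(722 + 205) = (439 - 1*517/6)*(722 + 205) = (439 - 517/6)*927 = (2117/6)*927 = 654153/2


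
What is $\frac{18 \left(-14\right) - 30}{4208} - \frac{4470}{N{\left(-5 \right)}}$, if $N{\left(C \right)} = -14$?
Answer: $\frac{4701453}{14728} \approx 319.22$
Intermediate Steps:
$\frac{18 \left(-14\right) - 30}{4208} - \frac{4470}{N{\left(-5 \right)}} = \frac{18 \left(-14\right) - 30}{4208} - \frac{4470}{-14} = \left(-252 - 30\right) \frac{1}{4208} - - \frac{2235}{7} = \left(-282\right) \frac{1}{4208} + \frac{2235}{7} = - \frac{141}{2104} + \frac{2235}{7} = \frac{4701453}{14728}$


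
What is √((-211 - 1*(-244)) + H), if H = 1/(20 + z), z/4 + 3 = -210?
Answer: 17*√1235/104 ≈ 5.7445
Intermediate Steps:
z = -852 (z = -12 + 4*(-210) = -12 - 840 = -852)
H = -1/832 (H = 1/(20 - 852) = 1/(-832) = -1/832 ≈ -0.0012019)
√((-211 - 1*(-244)) + H) = √((-211 - 1*(-244)) - 1/832) = √((-211 + 244) - 1/832) = √(33 - 1/832) = √(27455/832) = 17*√1235/104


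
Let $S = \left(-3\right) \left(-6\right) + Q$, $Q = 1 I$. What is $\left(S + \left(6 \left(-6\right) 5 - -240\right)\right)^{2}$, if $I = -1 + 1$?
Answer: $6084$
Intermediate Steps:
$I = 0$
$Q = 0$ ($Q = 1 \cdot 0 = 0$)
$S = 18$ ($S = \left(-3\right) \left(-6\right) + 0 = 18 + 0 = 18$)
$\left(S + \left(6 \left(-6\right) 5 - -240\right)\right)^{2} = \left(18 + \left(6 \left(-6\right) 5 - -240\right)\right)^{2} = \left(18 + \left(\left(-36\right) 5 + 240\right)\right)^{2} = \left(18 + \left(-180 + 240\right)\right)^{2} = \left(18 + 60\right)^{2} = 78^{2} = 6084$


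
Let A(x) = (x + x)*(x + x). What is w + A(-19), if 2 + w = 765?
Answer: 2207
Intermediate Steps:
A(x) = 4*x² (A(x) = (2*x)*(2*x) = 4*x²)
w = 763 (w = -2 + 765 = 763)
w + A(-19) = 763 + 4*(-19)² = 763 + 4*361 = 763 + 1444 = 2207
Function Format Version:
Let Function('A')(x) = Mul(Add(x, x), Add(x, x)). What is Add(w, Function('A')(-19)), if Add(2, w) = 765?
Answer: 2207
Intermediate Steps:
Function('A')(x) = Mul(4, Pow(x, 2)) (Function('A')(x) = Mul(Mul(2, x), Mul(2, x)) = Mul(4, Pow(x, 2)))
w = 763 (w = Add(-2, 765) = 763)
Add(w, Function('A')(-19)) = Add(763, Mul(4, Pow(-19, 2))) = Add(763, Mul(4, 361)) = Add(763, 1444) = 2207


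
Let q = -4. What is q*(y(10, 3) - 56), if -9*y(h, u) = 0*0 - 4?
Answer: 2000/9 ≈ 222.22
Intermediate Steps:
y(h, u) = 4/9 (y(h, u) = -(0*0 - 4)/9 = -(0 - 4)/9 = -1/9*(-4) = 4/9)
q*(y(10, 3) - 56) = -4*(4/9 - 56) = -4*(-500/9) = 2000/9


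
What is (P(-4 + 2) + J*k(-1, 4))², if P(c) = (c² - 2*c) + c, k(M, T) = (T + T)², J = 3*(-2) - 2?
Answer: 256036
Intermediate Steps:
J = -8 (J = -6 - 2 = -8)
k(M, T) = 4*T² (k(M, T) = (2*T)² = 4*T²)
P(c) = c² - c
(P(-4 + 2) + J*k(-1, 4))² = ((-4 + 2)*(-1 + (-4 + 2)) - 32*4²)² = (-2*(-1 - 2) - 32*16)² = (-2*(-3) - 8*64)² = (6 - 512)² = (-506)² = 256036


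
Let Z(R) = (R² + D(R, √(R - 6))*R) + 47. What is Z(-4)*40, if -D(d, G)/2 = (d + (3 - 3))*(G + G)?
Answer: 2520 - 2560*I*√10 ≈ 2520.0 - 8095.4*I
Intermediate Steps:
D(d, G) = -4*G*d (D(d, G) = -2*(d + (3 - 3))*(G + G) = -2*(d + 0)*2*G = -2*d*2*G = -4*G*d)
Z(R) = 47 + R² - 4*R²*√(-6 + R) (Z(R) = (R² + (-4*√(R - 6)*R)*R) + 47 = (R² + (-4*√(-6 + R)*R)*R) + 47 = (R² + (-4*R*√(-6 + R))*R) + 47 = (R² - 4*R²*√(-6 + R)) + 47 = 47 + R² - 4*R²*√(-6 + R))
Z(-4)*40 = (47 + (-4)² - 4*(-4)²*√(-6 - 4))*40 = (47 + 16 - 4*16*√(-10))*40 = (47 + 16 - 4*16*I*√10)*40 = (47 + 16 - 64*I*√10)*40 = (63 - 64*I*√10)*40 = 2520 - 2560*I*√10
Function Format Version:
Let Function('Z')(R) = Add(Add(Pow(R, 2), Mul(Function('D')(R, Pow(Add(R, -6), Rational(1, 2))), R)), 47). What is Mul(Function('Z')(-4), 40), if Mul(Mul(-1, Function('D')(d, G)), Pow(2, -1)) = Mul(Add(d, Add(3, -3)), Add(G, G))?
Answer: Add(2520, Mul(-2560, I, Pow(10, Rational(1, 2)))) ≈ Add(2520.0, Mul(-8095.4, I))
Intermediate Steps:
Function('D')(d, G) = Mul(-4, G, d) (Function('D')(d, G) = Mul(-2, Mul(Add(d, Add(3, -3)), Add(G, G))) = Mul(-2, Mul(Add(d, 0), Mul(2, G))) = Mul(-2, Mul(d, Mul(2, G))) = Mul(-2, Mul(2, G, d)) = Mul(-4, G, d))
Function('Z')(R) = Add(47, Pow(R, 2), Mul(-4, Pow(R, 2), Pow(Add(-6, R), Rational(1, 2)))) (Function('Z')(R) = Add(Add(Pow(R, 2), Mul(Mul(-4, Pow(Add(R, -6), Rational(1, 2)), R), R)), 47) = Add(Add(Pow(R, 2), Mul(Mul(-4, Pow(Add(-6, R), Rational(1, 2)), R), R)), 47) = Add(Add(Pow(R, 2), Mul(Mul(-4, R, Pow(Add(-6, R), Rational(1, 2))), R)), 47) = Add(Add(Pow(R, 2), Mul(-4, Pow(R, 2), Pow(Add(-6, R), Rational(1, 2)))), 47) = Add(47, Pow(R, 2), Mul(-4, Pow(R, 2), Pow(Add(-6, R), Rational(1, 2)))))
Mul(Function('Z')(-4), 40) = Mul(Add(47, Pow(-4, 2), Mul(-4, Pow(-4, 2), Pow(Add(-6, -4), Rational(1, 2)))), 40) = Mul(Add(47, 16, Mul(-4, 16, Pow(-10, Rational(1, 2)))), 40) = Mul(Add(47, 16, Mul(-4, 16, Mul(I, Pow(10, Rational(1, 2))))), 40) = Mul(Add(47, 16, Mul(-64, I, Pow(10, Rational(1, 2)))), 40) = Mul(Add(63, Mul(-64, I, Pow(10, Rational(1, 2)))), 40) = Add(2520, Mul(-2560, I, Pow(10, Rational(1, 2))))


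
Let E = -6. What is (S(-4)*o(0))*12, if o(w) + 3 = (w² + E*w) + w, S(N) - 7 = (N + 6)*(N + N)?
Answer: 324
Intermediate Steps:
S(N) = 7 + 2*N*(6 + N) (S(N) = 7 + (N + 6)*(N + N) = 7 + (6 + N)*(2*N) = 7 + 2*N*(6 + N))
o(w) = -3 + w² - 5*w (o(w) = -3 + ((w² - 6*w) + w) = -3 + (w² - 5*w) = -3 + w² - 5*w)
(S(-4)*o(0))*12 = ((7 + 2*(-4)² + 12*(-4))*(-3 + 0² - 5*0))*12 = ((7 + 2*16 - 48)*(-3 + 0 + 0))*12 = ((7 + 32 - 48)*(-3))*12 = -9*(-3)*12 = 27*12 = 324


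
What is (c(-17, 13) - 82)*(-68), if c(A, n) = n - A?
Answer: 3536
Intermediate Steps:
(c(-17, 13) - 82)*(-68) = ((13 - 1*(-17)) - 82)*(-68) = ((13 + 17) - 82)*(-68) = (30 - 82)*(-68) = -52*(-68) = 3536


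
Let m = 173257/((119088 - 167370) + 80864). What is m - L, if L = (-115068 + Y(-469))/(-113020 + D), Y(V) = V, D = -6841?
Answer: 17002330743/3905311102 ≈ 4.3536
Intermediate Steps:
L = 115537/119861 (L = (-115068 - 469)/(-113020 - 6841) = -115537/(-119861) = -115537*(-1/119861) = 115537/119861 ≈ 0.96392)
m = 173257/32582 (m = 173257/(-48282 + 80864) = 173257/32582 ≈ 5.3176)
m - L = 173257/32582 - 1*115537/119861 = 173257/32582 - 115537/119861 = 17002330743/3905311102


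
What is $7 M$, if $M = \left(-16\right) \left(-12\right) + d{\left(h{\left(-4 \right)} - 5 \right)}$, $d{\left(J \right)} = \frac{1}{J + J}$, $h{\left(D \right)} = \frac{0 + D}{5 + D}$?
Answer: $\frac{24185}{18} \approx 1343.6$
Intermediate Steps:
$h{\left(D \right)} = \frac{D}{5 + D}$
$d{\left(J \right)} = \frac{1}{2 J}$
$M = \frac{3455}{18}$ ($M = \left(-16\right) \left(-12\right) + \frac{1}{2 \left(- \frac{4}{5 - 4} - 5\right)} = 192 + \frac{1}{2 \left(- \frac{4}{1} - 5\right)} = 192 + \frac{1}{2 \left(\left(-4\right) 1 - 5\right)} = 192 + \frac{1}{2 \left(-4 - 5\right)} = 192 + \frac{1}{2 \left(-9\right)} = 192 + \frac{1}{2} \left(- \frac{1}{9}\right) = 192 - \frac{1}{18} = \frac{3455}{18} \approx 191.94$)
$7 M = 7 \cdot \frac{3455}{18} = \frac{24185}{18}$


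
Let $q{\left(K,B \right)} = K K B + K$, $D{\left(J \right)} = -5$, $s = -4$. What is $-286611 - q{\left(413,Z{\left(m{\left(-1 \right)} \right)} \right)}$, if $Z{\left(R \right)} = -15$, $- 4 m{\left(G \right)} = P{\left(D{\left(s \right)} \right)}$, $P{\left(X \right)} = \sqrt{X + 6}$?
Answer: $2271511$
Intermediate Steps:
$P{\left(X \right)} = \sqrt{6 + X}$
$m{\left(G \right)} = - \frac{1}{4}$ ($m{\left(G \right)} = - \frac{\sqrt{6 - 5}}{4} = - \frac{\sqrt{1}}{4} = \left(- \frac{1}{4}\right) 1 = - \frac{1}{4}$)
$q{\left(K,B \right)} = K + B K^{2}$ ($q{\left(K,B \right)} = K^{2} B + K = B K^{2} + K = K + B K^{2}$)
$-286611 - q{\left(413,Z{\left(m{\left(-1 \right)} \right)} \right)} = -286611 - 413 \left(1 - 6195\right) = -286611 - 413 \left(-6194\right) = -286611 - -2558122 = -286611 + 2558122 = 2271511$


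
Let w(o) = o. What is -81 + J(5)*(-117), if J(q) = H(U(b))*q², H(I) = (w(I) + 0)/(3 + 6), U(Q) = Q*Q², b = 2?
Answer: -2681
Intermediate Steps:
U(Q) = Q³
H(I) = I/9 (H(I) = (I + 0)/(3 + 6) = I/9)
J(q) = 8*q²/9 (J(q) = ((⅑)*2³)*q² = ((⅑)*8)*q² = 8*q²/9)
-81 + J(5)*(-117) = -81 + ((8/9)*5²)*(-117) = -81 + ((8/9)*25)*(-117) = -81 + (200/9)*(-117) = -81 - 2600 = -2681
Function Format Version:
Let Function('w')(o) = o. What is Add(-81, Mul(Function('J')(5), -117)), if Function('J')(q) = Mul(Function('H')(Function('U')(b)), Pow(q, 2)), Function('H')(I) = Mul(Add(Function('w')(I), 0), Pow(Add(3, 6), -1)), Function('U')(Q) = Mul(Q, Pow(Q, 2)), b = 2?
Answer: -2681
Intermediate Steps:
Function('U')(Q) = Pow(Q, 3)
Function('H')(I) = Mul(Rational(1, 9), I) (Function('H')(I) = Mul(Add(I, 0), Pow(Add(3, 6), -1)) = Mul(I, Pow(9, -1)) = Mul(I, Rational(1, 9)) = Mul(Rational(1, 9), I))
Function('J')(q) = Mul(Rational(8, 9), Pow(q, 2)) (Function('J')(q) = Mul(Mul(Rational(1, 9), Pow(2, 3)), Pow(q, 2)) = Mul(Mul(Rational(1, 9), 8), Pow(q, 2)) = Mul(Rational(8, 9), Pow(q, 2)))
Add(-81, Mul(Function('J')(5), -117)) = Add(-81, Mul(Mul(Rational(8, 9), Pow(5, 2)), -117)) = Add(-81, Mul(Mul(Rational(8, 9), 25), -117)) = Add(-81, Mul(Rational(200, 9), -117)) = Add(-81, -2600) = -2681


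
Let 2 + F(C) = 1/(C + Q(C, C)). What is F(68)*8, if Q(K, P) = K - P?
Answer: -270/17 ≈ -15.882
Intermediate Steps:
F(C) = -2 + 1/C (F(C) = -2 + 1/(C + (C - C)) = -2 + 1/(C + 0) = -2 + 1/C)
F(68)*8 = (-2 + 1/68)*8 = -135/68*8 = -270/17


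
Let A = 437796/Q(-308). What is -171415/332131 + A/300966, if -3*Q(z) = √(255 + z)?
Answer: -171415/332131 + 218898*I*√53/2658533 ≈ -0.51611 + 0.59943*I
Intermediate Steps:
Q(z) = -√(255 + z)/3
A = 1313388*I*√53/53 (A = 437796/((-√(255 - 308)/3)) = 437796/((-I*√53/3)) = 437796*(3*I*√53/53) = 1313388*I*√53/53 ≈ 1.8041e+5*I)
-171415/332131 + A/300966 = -171415/332131 + (1313388*I*√53/53)/300966 = -171415*1/332131 + (1313388*I*√53/53)*(1/300966) = -171415/332131 + 218898*I*√53/2658533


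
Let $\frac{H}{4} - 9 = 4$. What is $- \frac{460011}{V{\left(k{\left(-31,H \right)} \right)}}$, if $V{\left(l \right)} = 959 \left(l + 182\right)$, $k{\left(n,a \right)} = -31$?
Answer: $- \frac{460011}{144809} \approx -3.1767$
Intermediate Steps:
$H = 52$ ($H = 36 + 4 \cdot 4 = 36 + 16 = 52$)
$V{\left(l \right)} = 174538 + 959 l$ ($V{\left(l \right)} = 959 \left(182 + l\right) = 174538 + 959 l$)
$- \frac{460011}{V{\left(k{\left(-31,H \right)} \right)}} = - \frac{460011}{174538 + 959 \left(-31\right)} = - \frac{460011}{174538 - 29729} = - \frac{460011}{144809}$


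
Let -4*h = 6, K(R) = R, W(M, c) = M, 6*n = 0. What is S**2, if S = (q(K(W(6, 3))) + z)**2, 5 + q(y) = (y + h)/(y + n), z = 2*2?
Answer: 1/256 ≈ 0.0039063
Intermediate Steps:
n = 0 (n = (1/6)*0 = 0)
h = -3/2 (h = -1/4*6 = -3/2 ≈ -1.5000)
z = 4
q(y) = -5 + (-3/2 + y)/y (q(y) = -5 + (y - 3/2)/(y + 0) = -5 + (-3/2 + y)/y)
S = 1/16 (S = ((-4 - 3/2/6) + 4)**2 = ((-4 - 3/2*1/6) + 4)**2 = ((-4 - 1/4) + 4)**2 = (-17/4 + 4)**2 = (-1/4)**2 = 1/16 ≈ 0.062500)
S**2 = (1/16)**2 = 1/256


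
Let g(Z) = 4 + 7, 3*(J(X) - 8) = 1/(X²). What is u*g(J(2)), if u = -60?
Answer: -660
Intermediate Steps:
J(X) = 8 + 1/(3*X²) (J(X) = 8 + 1/(3*(X²)) = 8 + 1/(3*X²))
g(Z) = 11
u*g(J(2)) = -60*11 = -660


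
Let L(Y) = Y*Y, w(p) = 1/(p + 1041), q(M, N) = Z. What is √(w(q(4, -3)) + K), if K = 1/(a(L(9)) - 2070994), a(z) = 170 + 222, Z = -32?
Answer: √4323871135630874/2089237418 ≈ 0.031474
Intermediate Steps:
q(M, N) = -32
w(p) = 1/(1041 + p)
L(Y) = Y²
a(z) = 392
K = -1/2070602 (K = 1/(392 - 2070994) = 1/(-2070602) = -1/2070602 ≈ -4.8295e-7)
√(w(q(4, -3)) + K) = √(1/(1041 - 32) - 1/2070602) = √(1/1009 - 1/2070602) = √(2069593/2089237418) = √4323871135630874/2089237418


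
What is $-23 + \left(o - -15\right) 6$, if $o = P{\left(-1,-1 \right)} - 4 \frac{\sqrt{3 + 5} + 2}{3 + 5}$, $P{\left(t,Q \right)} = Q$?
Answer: $55 - 6 \sqrt{2} \approx 46.515$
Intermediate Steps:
$o = -2 - \sqrt{2}$ ($o = -1 - 4 \frac{\sqrt{3 + 5} + 2}{3 + 5} = -1 - 4 \frac{\sqrt{8} + 2}{8} = -1 - 4 \left(2 \sqrt{2} + 2\right) \frac{1}{8} = -1 - 4 \left(2 + 2 \sqrt{2}\right) \frac{1}{8} = -1 - 4 \left(\frac{1}{4} + \frac{\sqrt{2}}{4}\right) = -1 - \left(1 + \sqrt{2}\right) = -2 - \sqrt{2} \approx -3.4142$)
$-23 + \left(o - -15\right) 6 = -23 + \left(\left(-2 - \sqrt{2}\right) - -15\right) 6 = -23 + \left(\left(-2 - \sqrt{2}\right) + 15\right) 6 = -23 + \left(13 - \sqrt{2}\right) 6 = -23 + \left(78 - 6 \sqrt{2}\right) = 55 - 6 \sqrt{2}$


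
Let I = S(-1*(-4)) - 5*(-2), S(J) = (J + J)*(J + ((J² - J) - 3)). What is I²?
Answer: 12996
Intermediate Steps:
S(J) = 2*J*(-3 + J²) (S(J) = (2*J)*(J + (-3 + J² - J)) = (2*J)*(-3 + J²) = 2*J*(-3 + J²))
I = 114 (I = 2*(-1*(-4))*(-3 + (-1*(-4))²) - 5*(-2) = 2*4*(-3 + 4²) + 10 = 2*4*(-3 + 16) + 10 = 2*4*13 + 10 = 104 + 10 = 114)
I² = 114² = 12996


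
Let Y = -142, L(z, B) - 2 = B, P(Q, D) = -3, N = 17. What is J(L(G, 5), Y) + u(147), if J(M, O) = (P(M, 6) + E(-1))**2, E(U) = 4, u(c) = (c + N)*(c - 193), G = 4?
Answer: -7543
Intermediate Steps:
u(c) = (-193 + c)*(17 + c) (u(c) = (c + 17)*(c - 193) = (17 + c)*(-193 + c) = (-193 + c)*(17 + c))
L(z, B) = 2 + B
J(M, O) = 1 (J(M, O) = (-3 + 4)**2 = 1**2 = 1)
J(L(G, 5), Y) + u(147) = 1 + (-3281 + 147**2 - 176*147) = 1 + (-3281 + 21609 - 25872) = 1 - 7544 = -7543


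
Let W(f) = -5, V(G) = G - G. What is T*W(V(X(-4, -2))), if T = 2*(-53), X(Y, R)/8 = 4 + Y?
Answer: 530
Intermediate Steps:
X(Y, R) = 32 + 8*Y (X(Y, R) = 8*(4 + Y) = 32 + 8*Y)
V(G) = 0
T = -106
T*W(V(X(-4, -2))) = -106*(-5) = 530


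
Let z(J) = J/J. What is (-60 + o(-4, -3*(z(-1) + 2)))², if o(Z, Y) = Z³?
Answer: 15376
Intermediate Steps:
z(J) = 1
(-60 + o(-4, -3*(z(-1) + 2)))² = (-60 + (-4)³)² = (-60 - 64)² = (-124)² = 15376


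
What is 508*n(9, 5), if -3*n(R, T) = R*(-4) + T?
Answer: 15748/3 ≈ 5249.3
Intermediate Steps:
n(R, T) = -T/3 + 4*R/3 (n(R, T) = -(R*(-4) + T)/3 = -(-4*R + T)/3 = -(T - 4*R)/3 = -T/3 + 4*R/3)
508*n(9, 5) = 508*(-⅓*5 + (4/3)*9) = 508*(-5/3 + 12) = 508*(31/3) = 15748/3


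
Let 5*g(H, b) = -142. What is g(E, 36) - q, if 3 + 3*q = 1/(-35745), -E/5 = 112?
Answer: -2938238/107235 ≈ -27.400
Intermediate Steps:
E = -560 (E = -5*112 = -560)
g(H, b) = -142/5 (g(H, b) = (⅕)*(-142) = -142/5)
q = -107236/107235 (q = -1 + (⅓)/(-35745) = -1 + (⅓)*(-1/35745) = -1 - 1/107235 = -107236/107235 ≈ -1.0000)
g(E, 36) - q = -142/5 - 1*(-107236/107235) = -142/5 + 107236/107235 = -2938238/107235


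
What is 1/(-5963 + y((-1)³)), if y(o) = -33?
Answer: -1/5996 ≈ -0.00016678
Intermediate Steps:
1/(-5963 + y((-1)³)) = 1/(-5963 - 33) = 1/(-5996) = -1/5996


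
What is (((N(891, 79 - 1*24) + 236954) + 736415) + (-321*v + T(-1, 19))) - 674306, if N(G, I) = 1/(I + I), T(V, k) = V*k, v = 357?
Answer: 20289171/110 ≈ 1.8445e+5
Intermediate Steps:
N(G, I) = 1/(2*I)
(((N(891, 79 - 1*24) + 236954) + 736415) + (-321*v + T(-1, 19))) - 674306 = (((1/(2*(79 - 1*24)) + 236954) + 736415) + (-321*357 - 1*19)) - 674306 = (((1/(2*(79 - 24)) + 236954) + 736415) + (-114597 - 19)) - 674306 = ((((½)/55 + 236954) + 736415) - 114616) - 674306 = ((((½)*(1/55) + 236954) + 736415) - 114616) - 674306 = (((1/110 + 236954) + 736415) - 114616) - 674306 = ((26064941/110 + 736415) - 114616) - 674306 = (107070591/110 - 114616) - 674306 = 94462831/110 - 674306 = 20289171/110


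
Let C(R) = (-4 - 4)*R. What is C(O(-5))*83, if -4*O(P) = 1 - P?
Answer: 996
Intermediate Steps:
O(P) = -¼ + P/4 (O(P) = -(1 - P)/4 = -¼ + P/4)
C(R) = -8*R
C(O(-5))*83 = -8*(-¼ + (¼)*(-5))*83 = -8*(-¼ - 5/4)*83 = -8*(-3/2)*83 = 12*83 = 996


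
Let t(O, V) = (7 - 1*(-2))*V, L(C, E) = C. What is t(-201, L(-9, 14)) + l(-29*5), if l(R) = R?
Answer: -226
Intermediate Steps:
t(O, V) = 9*V (t(O, V) = (7 + 2)*V = 9*V)
t(-201, L(-9, 14)) + l(-29*5) = 9*(-9) - 29*5 = -81 - 145 = -226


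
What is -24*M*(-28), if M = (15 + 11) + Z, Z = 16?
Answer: 28224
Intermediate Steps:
M = 42 (M = (15 + 11) + 16 = 26 + 16 = 42)
-24*M*(-28) = -24*42*(-28) = -1008*(-28) = 28224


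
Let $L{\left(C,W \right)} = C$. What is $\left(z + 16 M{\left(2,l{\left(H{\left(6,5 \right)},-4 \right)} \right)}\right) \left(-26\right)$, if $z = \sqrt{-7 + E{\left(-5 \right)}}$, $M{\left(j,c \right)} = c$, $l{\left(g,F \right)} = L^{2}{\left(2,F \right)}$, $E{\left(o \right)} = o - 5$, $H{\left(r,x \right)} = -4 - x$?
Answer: $-1664 - 26 i \sqrt{17} \approx -1664.0 - 107.2 i$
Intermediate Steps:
$E{\left(o \right)} = -5 + o$
$l{\left(g,F \right)} = 4$ ($l{\left(g,F \right)} = 2^{2} = 4$)
$z = i \sqrt{17}$ ($z = \sqrt{-7 - 10} = \sqrt{-17} = i \sqrt{17} \approx 4.1231 i$)
$\left(z + 16 M{\left(2,l{\left(H{\left(6,5 \right)},-4 \right)} \right)}\right) \left(-26\right) = \left(i \sqrt{17} + 16 \cdot 4\right) \left(-26\right) = \left(i \sqrt{17} + 64\right) \left(-26\right) = \left(64 + i \sqrt{17}\right) \left(-26\right) = -1664 - 26 i \sqrt{17}$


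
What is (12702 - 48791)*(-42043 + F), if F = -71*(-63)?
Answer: 1355863730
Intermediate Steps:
F = 4473
(12702 - 48791)*(-42043 + F) = (12702 - 48791)*(-42043 + 4473) = -36089*(-37570) = 1355863730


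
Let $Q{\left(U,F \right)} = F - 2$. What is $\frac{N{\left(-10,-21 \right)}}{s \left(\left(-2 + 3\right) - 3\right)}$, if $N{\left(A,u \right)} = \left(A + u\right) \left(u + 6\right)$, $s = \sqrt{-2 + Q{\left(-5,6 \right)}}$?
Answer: $- \frac{465 \sqrt{2}}{4} \approx -164.4$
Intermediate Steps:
$Q{\left(U,F \right)} = -2 + F$ ($Q{\left(U,F \right)} = F - 2 = -2 + F$)
$s = \sqrt{2}$ ($s = \sqrt{-2 + \left(-2 + 6\right)} = \sqrt{-2 + 4} = \sqrt{2} \approx 1.4142$)
$N{\left(A,u \right)} = \left(6 + u\right) \left(A + u\right)$ ($N{\left(A,u \right)} = \left(A + u\right) \left(6 + u\right) = \left(6 + u\right) \left(A + u\right)$)
$\frac{N{\left(-10,-21 \right)}}{s \left(\left(-2 + 3\right) - 3\right)} = \frac{\left(-21\right)^{2} + 6 \left(-10\right) + 6 \left(-21\right) - -210}{\sqrt{2} \left(\left(-2 + 3\right) - 3\right)} = \frac{441 - 60 - 126 + 210}{\sqrt{2} \left(1 - 3\right)} = \frac{465}{\sqrt{2} \left(-2\right)} = \frac{465}{\left(-2\right) \sqrt{2}} = 465 \left(- \frac{\sqrt{2}}{4}\right) = - \frac{465 \sqrt{2}}{4}$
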